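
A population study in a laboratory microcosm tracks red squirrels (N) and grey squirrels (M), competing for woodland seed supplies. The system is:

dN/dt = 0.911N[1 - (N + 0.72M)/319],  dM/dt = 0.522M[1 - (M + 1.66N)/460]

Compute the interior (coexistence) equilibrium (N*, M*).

Setting both brackets to zero gives the nullclines N + 0.72M = 319 and 1.66N + M = 460.
Substituting M = 460 - 1.66N into the first: N(1 - 0.72·1.66) = 319 - 0.72·460.
So N* = -12.2/-0.195 = 62.5, and then M* = 460 - 1.66·62.5 = 356.

N* ≈ 62.5, M* ≈ 356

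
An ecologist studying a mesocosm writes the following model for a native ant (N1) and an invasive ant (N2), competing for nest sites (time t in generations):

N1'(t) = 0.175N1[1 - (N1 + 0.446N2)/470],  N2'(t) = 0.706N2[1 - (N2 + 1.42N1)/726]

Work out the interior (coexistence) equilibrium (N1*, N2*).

N1* ≈ 399, N2* ≈ 160

Setting both brackets to zero gives the nullclines N1 + 0.446N2 = 470 and 1.42N1 + N2 = 726.
Substituting N2 = 726 - 1.42N1 into the first: N1(1 - 0.446·1.42) = 470 - 0.446·726.
So N1* = 146/0.367 = 399, and then N2* = 726 - 1.42·399 = 160.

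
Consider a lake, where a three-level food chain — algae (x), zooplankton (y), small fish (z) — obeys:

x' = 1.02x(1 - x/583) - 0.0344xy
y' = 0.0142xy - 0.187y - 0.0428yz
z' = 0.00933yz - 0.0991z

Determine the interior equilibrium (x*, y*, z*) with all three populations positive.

From dz/dt = 0: 0.00933y* = 0.0991, so y* = 10.6.
From dx/dt = 0: 1.02(1 - x*/583) = 0.0344·10.6, giving x* = 583·(1 - 0.358) = 374.
From dy/dt = 0: 0.0142·374 - 0.187 = 0.0428z*, so z* = 5.13/0.0428 = 120.

x* ≈ 374, y* ≈ 10.6, z* ≈ 120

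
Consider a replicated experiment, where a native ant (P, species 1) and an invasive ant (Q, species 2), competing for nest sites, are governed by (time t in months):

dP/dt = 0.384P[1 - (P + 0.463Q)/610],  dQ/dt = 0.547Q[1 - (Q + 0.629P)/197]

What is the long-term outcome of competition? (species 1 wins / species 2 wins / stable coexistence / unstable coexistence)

species 1 excludes species 2

Compare the nullcline intercepts: K1/α12 = 610/0.463 = 1320 > K2 = 197; K2/α21 = 197/0.629 = 313 < K1 = 610.
Since the inequalities point opposite ways, species 1 can invade but species 2 cannot.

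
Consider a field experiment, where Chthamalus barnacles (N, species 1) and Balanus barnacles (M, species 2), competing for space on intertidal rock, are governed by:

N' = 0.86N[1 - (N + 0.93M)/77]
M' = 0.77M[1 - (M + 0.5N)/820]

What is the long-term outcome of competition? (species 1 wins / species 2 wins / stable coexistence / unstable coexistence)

species 2 excludes species 1

Compare the nullcline intercepts: K1/α12 = 77/0.93 = 82.8 < K2 = 820; K2/α21 = 820/0.5 = 1640 > K1 = 77.
Since the inequalities point opposite ways, species 2 can invade but species 1 cannot.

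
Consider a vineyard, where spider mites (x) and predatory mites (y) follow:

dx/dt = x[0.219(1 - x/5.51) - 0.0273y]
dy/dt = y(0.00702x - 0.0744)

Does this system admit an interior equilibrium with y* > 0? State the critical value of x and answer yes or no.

The predator equation gives dy/dt > 0 only when x > 0.0744/0.00702 = 10.6.
Without the predator, x → K = 5.51. Since 5.51 < 10.6, the predator cannot invade.

Threshold x = 10.6; K < 10.6, so no, the predator goes extinct.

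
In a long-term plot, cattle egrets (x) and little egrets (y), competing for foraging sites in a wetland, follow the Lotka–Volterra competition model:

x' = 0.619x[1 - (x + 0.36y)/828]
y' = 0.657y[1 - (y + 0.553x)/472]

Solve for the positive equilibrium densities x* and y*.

Setting both brackets to zero gives the nullclines x + 0.36y = 828 and 0.553x + y = 472.
Substituting y = 472 - 0.553x into the first: x(1 - 0.36·0.553) = 828 - 0.36·472.
So x* = 658/0.801 = 822, and then y* = 472 - 0.553·822 = 17.6.

x* ≈ 822, y* ≈ 17.6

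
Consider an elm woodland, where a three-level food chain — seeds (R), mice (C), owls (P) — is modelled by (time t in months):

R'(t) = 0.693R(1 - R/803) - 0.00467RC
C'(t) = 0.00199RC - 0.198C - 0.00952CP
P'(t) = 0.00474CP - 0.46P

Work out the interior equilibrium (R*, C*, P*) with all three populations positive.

From dP/dt = 0: 0.00474C* = 0.46, so C* = 97.
From dR/dt = 0: 0.693(1 - R*/803) = 0.00467·97, giving R* = 803·(1 - 0.654) = 278.
From dC/dt = 0: 0.00199·278 - 0.198 = 0.00952P*, so P* = 0.355/0.00952 = 37.3.

R* ≈ 278, C* ≈ 97, P* ≈ 37.3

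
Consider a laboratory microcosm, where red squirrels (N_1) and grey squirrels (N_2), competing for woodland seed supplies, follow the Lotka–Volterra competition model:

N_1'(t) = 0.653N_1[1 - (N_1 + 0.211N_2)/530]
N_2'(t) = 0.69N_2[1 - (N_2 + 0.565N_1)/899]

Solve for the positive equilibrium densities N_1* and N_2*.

N_1* ≈ 386, N_2* ≈ 681

Setting both brackets to zero gives the nullclines N_1 + 0.211N_2 = 530 and 0.565N_1 + N_2 = 899.
Substituting N_2 = 899 - 0.565N_1 into the first: N_1(1 - 0.211·0.565) = 530 - 0.211·899.
So N_1* = 340/0.881 = 386, and then N_2* = 899 - 0.565·386 = 681.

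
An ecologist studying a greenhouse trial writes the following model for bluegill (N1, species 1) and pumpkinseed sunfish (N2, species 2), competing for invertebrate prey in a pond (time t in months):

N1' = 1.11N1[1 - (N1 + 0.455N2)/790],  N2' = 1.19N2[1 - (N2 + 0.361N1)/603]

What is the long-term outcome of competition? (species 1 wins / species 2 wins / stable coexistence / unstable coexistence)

Compare the nullcline intercepts: K1/α12 = 790/0.455 = 1740 > K2 = 603; K2/α21 = 603/0.361 = 1670 > K1 = 790.
Since both inequalities hold, each species can invade when rare, so the interior equilibrium is stable.

stable coexistence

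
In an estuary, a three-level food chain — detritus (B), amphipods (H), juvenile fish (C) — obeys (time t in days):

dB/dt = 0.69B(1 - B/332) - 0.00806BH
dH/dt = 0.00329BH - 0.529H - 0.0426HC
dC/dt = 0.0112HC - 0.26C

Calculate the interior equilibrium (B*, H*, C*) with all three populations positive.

B* ≈ 242, H* ≈ 23.2, C* ≈ 6.27

From dC/dt = 0: 0.0112H* = 0.26, so H* = 23.2.
From dB/dt = 0: 0.69(1 - B*/332) = 0.00806·23.2, giving B* = 332·(1 - 0.271) = 242.
From dH/dt = 0: 0.00329·242 - 0.529 = 0.0426C*, so C* = 0.267/0.0426 = 6.27.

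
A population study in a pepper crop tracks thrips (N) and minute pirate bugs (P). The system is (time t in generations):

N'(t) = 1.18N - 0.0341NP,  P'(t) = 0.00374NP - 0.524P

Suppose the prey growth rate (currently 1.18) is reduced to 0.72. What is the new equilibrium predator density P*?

At the interior fixed point, setting dN/dt = 0 with N > 0 fixes P* = (prey growth rate)/(NP coefficient) — independent of the other coefficients.
With the change, P* = 0.72/0.0341 = 21.1; it falls from 34.6.

P* ≈ 21.1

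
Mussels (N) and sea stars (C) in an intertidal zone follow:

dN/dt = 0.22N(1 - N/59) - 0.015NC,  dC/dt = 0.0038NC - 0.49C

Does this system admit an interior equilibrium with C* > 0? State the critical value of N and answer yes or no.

Threshold N = 129; K < 129, so no, the predator goes extinct.

The predator equation gives dC/dt > 0 only when N > 0.49/0.0038 = 129.
Without the predator, N → K = 59. Since 59 < 129, the predator cannot invade.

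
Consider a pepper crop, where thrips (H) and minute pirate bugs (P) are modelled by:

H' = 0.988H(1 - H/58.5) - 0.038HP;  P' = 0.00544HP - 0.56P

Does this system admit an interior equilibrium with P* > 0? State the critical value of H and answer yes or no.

Threshold H = 103; K < 103, so no, the predator goes extinct.

The predator equation gives dP/dt > 0 only when H > 0.56/0.00544 = 103.
Without the predator, H → K = 58.5. Since 58.5 < 103, the predator cannot invade.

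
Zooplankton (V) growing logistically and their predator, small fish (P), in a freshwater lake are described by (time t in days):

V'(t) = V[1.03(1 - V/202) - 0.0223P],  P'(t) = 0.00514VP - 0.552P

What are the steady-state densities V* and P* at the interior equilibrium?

V* ≈ 107, P* ≈ 21.6

From dP/dt = 0 with P > 0: 0.00514V* = 0.552, so V* = 107.
Substitute into dV/dt = 0: 1.03(1 - 107/202) = 0.0223P*.
The bracket is 0.468, giving P* = 0.482/0.0223 = 21.6.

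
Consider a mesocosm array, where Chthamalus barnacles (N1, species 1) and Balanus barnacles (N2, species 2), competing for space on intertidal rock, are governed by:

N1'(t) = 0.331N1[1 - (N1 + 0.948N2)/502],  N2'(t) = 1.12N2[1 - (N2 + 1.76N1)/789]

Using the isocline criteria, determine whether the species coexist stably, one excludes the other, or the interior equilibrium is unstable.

Compare the nullcline intercepts: K1/α12 = 502/0.948 = 530 < K2 = 789; K2/α21 = 789/1.76 = 448 < K1 = 502.
Since both are reversed, neither can invade when rare; the interior point is a saddle.

unstable coexistence (outcome depends on initial conditions)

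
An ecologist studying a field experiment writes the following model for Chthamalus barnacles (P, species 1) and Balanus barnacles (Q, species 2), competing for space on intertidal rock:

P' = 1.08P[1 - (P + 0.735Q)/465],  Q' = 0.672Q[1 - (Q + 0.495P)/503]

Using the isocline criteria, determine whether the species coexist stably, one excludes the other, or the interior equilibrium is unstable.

Compare the nullcline intercepts: K1/α12 = 465/0.735 = 633 > K2 = 503; K2/α21 = 503/0.495 = 1020 > K1 = 465.
Since both inequalities hold, each species can invade when rare, so the interior equilibrium is stable.

stable coexistence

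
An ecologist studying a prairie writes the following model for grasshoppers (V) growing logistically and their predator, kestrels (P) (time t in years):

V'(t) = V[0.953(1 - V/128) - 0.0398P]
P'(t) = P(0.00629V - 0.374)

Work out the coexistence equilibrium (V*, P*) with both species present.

V* ≈ 59.5, P* ≈ 12.8

From dP/dt = 0 with P > 0: 0.00629V* = 0.374, so V* = 59.5.
Substitute into dV/dt = 0: 0.953(1 - 59.5/128) = 0.0398P*.
The bracket is 0.535, giving P* = 0.51/0.0398 = 12.8.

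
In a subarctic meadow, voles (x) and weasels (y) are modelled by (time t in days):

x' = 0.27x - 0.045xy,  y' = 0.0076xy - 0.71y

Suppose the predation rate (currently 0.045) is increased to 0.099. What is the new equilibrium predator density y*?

y* ≈ 2.73

At the interior fixed point, setting dx/dt = 0 with x > 0 fixes y* = (prey growth rate)/(xy coefficient) — independent of the other coefficients.
With the change, y* = 0.27/0.099 = 2.73; it falls from 6.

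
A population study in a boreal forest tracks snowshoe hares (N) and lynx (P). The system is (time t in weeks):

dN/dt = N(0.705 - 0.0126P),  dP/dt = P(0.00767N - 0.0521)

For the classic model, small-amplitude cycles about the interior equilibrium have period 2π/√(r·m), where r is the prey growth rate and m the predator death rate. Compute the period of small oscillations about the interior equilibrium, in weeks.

T ≈ 32.8 weeks

Here r = 0.705 and m = 0.0521, so r·m = 0.0367.
ω = √0.0367 = 0.192 per week, hence T = 2π/ω ≈ 32.8 weeks.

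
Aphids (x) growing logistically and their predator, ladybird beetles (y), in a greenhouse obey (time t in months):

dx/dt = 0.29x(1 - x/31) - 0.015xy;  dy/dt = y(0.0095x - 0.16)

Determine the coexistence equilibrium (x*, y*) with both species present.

From dy/dt = 0 with y > 0: 0.0095x* = 0.16, so x* = 16.8.
Substitute into dx/dt = 0: 0.29(1 - 16.8/31) = 0.015y*.
The bracket is 0.457, giving y* = 0.132/0.015 = 8.83.

x* ≈ 16.8, y* ≈ 8.83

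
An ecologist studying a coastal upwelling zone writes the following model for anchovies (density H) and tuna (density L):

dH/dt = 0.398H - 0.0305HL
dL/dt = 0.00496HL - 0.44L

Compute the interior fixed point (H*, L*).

H* ≈ 88.7, L* ≈ 13

Set dL/dt = 0 with L > 0: 0.00496H - 0.44 = 0, so H* = 0.44/0.00496 = 88.7.
Set dH/dt = 0 with H > 0: 0.398 - 0.0305L = 0, so L* = 0.398/0.0305 = 13.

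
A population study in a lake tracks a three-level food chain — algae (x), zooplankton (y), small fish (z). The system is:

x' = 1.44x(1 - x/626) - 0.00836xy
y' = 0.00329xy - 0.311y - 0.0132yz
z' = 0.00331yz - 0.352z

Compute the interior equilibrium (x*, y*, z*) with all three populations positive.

x* ≈ 240, y* ≈ 106, z* ≈ 36.1

From dz/dt = 0: 0.00331y* = 0.352, so y* = 106.
From dx/dt = 0: 1.44(1 - x*/626) = 0.00836·106, giving x* = 626·(1 - 0.617) = 240.
From dy/dt = 0: 0.00329·240 - 0.311 = 0.0132z*, so z* = 0.477/0.0132 = 36.1.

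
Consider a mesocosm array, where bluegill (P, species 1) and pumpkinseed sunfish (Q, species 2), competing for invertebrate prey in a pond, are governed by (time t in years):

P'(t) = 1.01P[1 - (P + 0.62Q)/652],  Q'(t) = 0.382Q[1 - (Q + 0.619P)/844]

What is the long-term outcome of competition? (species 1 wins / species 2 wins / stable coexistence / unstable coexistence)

Compare the nullcline intercepts: K1/α12 = 652/0.62 = 1050 > K2 = 844; K2/α21 = 844/0.619 = 1360 > K1 = 652.
Since both inequalities hold, each species can invade when rare, so the interior equilibrium is stable.

stable coexistence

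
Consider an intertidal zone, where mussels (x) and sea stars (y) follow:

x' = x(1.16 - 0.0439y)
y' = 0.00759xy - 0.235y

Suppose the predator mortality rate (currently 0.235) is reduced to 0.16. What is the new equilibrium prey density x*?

At the interior fixed point, setting dy/dt = 0 with y > 0 fixes x* = (predator death rate)/(xy coefficient) — independent of the other coefficients.
With the change, x* = 0.16/0.00759 = 21.1; it falls from 31.

x* ≈ 21.1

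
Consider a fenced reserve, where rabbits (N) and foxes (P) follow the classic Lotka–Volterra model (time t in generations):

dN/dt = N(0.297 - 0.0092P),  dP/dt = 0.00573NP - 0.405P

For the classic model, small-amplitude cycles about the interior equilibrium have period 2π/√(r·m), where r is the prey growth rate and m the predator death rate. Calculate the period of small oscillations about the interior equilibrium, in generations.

T ≈ 18.1 generations

Here r = 0.297 and m = 0.405, so r·m = 0.12.
ω = √0.12 = 0.347 per generation, hence T = 2π/ω ≈ 18.1 generations.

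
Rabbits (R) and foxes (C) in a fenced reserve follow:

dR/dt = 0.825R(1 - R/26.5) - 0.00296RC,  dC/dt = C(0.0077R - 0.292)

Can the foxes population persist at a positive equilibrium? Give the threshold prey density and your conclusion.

The predator equation gives dC/dt > 0 only when R > 0.292/0.0077 = 37.9.
Without the predator, R → K = 26.5. Since 26.5 < 37.9, the predator cannot invade.

Threshold R = 37.9; K < 37.9, so no, the predator goes extinct.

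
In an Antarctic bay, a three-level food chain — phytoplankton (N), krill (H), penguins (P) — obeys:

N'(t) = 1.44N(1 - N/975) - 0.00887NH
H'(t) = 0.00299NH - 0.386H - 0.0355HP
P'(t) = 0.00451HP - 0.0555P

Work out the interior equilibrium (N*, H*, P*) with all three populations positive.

N* ≈ 901, H* ≈ 12.3, P* ≈ 65

From dP/dt = 0: 0.00451H* = 0.0555, so H* = 12.3.
From dN/dt = 0: 1.44(1 - N*/975) = 0.00887·12.3, giving N* = 975·(1 - 0.0758) = 901.
From dH/dt = 0: 0.00299·901 - 0.386 = 0.0355P*, so P* = 2.31/0.0355 = 65.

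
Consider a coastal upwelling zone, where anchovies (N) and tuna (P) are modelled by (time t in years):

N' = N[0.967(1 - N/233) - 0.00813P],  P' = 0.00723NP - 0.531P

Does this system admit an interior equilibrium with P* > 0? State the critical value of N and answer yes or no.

Threshold N = 73.4; K > 73.4, so yes, the predator persists.

The predator equation gives dP/dt > 0 only when N > 0.531/0.00723 = 73.4.
Without the predator, N → K = 233. Since 233 > 73.4, the predator can invade and persist.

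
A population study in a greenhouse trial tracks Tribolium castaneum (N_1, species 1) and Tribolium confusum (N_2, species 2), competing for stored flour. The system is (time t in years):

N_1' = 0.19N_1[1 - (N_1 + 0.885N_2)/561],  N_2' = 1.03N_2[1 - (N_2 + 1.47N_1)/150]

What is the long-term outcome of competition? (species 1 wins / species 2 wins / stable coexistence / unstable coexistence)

Compare the nullcline intercepts: K1/α12 = 561/0.885 = 634 > K2 = 150; K2/α21 = 150/1.47 = 102 < K1 = 561.
Since the inequalities point opposite ways, species 1 can invade but species 2 cannot.

species 1 excludes species 2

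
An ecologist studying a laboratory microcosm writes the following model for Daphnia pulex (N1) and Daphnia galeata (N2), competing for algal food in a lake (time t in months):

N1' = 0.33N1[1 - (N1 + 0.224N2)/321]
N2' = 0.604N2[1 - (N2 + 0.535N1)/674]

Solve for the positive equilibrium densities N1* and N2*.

N1* ≈ 193, N2* ≈ 571

Setting both brackets to zero gives the nullclines N1 + 0.224N2 = 321 and 0.535N1 + N2 = 674.
Substituting N2 = 674 - 0.535N1 into the first: N1(1 - 0.224·0.535) = 321 - 0.224·674.
So N1* = 170/0.88 = 193, and then N2* = 674 - 0.535·193 = 571.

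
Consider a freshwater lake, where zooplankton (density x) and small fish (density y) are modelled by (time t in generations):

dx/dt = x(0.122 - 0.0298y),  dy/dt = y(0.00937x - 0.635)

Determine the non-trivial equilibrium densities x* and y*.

x* ≈ 67.8, y* ≈ 4.09

Set dy/dt = 0 with y > 0: 0.00937x - 0.635 = 0, so x* = 0.635/0.00937 = 67.8.
Set dx/dt = 0 with x > 0: 0.122 - 0.0298y = 0, so y* = 0.122/0.0298 = 4.09.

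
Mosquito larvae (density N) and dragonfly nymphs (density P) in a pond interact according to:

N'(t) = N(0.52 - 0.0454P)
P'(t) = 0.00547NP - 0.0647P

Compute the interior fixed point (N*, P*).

Set dP/dt = 0 with P > 0: 0.00547N - 0.0647 = 0, so N* = 0.0647/0.00547 = 11.8.
Set dN/dt = 0 with N > 0: 0.52 - 0.0454P = 0, so P* = 0.52/0.0454 = 11.5.

N* ≈ 11.8, P* ≈ 11.5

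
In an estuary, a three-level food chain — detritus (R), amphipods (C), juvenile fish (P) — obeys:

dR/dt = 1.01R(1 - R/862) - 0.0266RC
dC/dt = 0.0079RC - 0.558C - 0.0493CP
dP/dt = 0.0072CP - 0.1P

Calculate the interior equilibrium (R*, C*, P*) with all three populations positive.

R* ≈ 547, C* ≈ 13.9, P* ≈ 76.3

From dP/dt = 0: 0.0072C* = 0.1, so C* = 13.9.
From dR/dt = 0: 1.01(1 - R*/862) = 0.0266·13.9, giving R* = 862·(1 - 0.366) = 547.
From dC/dt = 0: 0.0079·547 - 0.558 = 0.0493P*, so P* = 3.76/0.0493 = 76.3.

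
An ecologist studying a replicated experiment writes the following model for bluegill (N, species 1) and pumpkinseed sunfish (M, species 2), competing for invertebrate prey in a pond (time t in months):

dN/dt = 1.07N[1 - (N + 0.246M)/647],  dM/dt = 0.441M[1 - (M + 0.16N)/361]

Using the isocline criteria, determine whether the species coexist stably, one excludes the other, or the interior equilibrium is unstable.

Compare the nullcline intercepts: K1/α12 = 647/0.246 = 2630 > K2 = 361; K2/α21 = 361/0.16 = 2260 > K1 = 647.
Since both inequalities hold, each species can invade when rare, so the interior equilibrium is stable.

stable coexistence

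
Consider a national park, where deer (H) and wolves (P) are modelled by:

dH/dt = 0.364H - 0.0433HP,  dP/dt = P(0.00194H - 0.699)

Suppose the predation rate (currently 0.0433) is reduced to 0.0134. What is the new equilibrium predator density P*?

At the interior fixed point, setting dH/dt = 0 with H > 0 fixes P* = (prey growth rate)/(HP coefficient) — independent of the other coefficients.
With the change, P* = 0.364/0.0134 = 27.2; it rises from 8.41.

P* ≈ 27.2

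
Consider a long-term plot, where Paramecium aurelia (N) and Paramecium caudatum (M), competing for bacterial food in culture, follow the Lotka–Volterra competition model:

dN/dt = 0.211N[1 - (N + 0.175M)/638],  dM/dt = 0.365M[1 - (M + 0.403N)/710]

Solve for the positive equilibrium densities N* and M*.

Setting both brackets to zero gives the nullclines N + 0.175M = 638 and 0.403N + M = 710.
Substituting M = 710 - 0.403N into the first: N(1 - 0.175·0.403) = 638 - 0.175·710.
So N* = 514/0.929 = 553, and then M* = 710 - 0.403·553 = 487.

N* ≈ 553, M* ≈ 487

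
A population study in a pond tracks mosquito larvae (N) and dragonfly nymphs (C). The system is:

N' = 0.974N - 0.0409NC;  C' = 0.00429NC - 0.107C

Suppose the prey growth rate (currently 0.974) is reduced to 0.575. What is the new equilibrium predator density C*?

At the interior fixed point, setting dN/dt = 0 with N > 0 fixes C* = (prey growth rate)/(NC coefficient) — independent of the other coefficients.
With the change, C* = 0.575/0.0409 = 14.1; it falls from 23.8.

C* ≈ 14.1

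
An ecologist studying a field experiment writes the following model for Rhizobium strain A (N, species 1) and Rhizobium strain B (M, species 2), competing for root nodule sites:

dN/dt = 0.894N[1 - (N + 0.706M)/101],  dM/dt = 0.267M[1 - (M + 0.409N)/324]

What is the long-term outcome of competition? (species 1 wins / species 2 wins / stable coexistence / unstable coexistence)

Compare the nullcline intercepts: K1/α12 = 101/0.706 = 143 < K2 = 324; K2/α21 = 324/0.409 = 792 > K1 = 101.
Since the inequalities point opposite ways, species 2 can invade but species 1 cannot.

species 2 excludes species 1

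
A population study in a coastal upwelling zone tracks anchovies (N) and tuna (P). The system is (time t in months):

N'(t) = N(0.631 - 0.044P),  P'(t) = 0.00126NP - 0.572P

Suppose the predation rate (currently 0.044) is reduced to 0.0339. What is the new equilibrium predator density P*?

P* ≈ 18.6

At the interior fixed point, setting dN/dt = 0 with N > 0 fixes P* = (prey growth rate)/(NP coefficient) — independent of the other coefficients.
With the change, P* = 0.631/0.0339 = 18.6; it rises from 14.3.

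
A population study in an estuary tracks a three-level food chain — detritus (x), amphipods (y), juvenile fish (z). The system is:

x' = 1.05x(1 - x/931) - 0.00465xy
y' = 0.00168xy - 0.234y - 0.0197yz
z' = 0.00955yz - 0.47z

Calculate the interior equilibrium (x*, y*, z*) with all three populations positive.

From dz/dt = 0: 0.00955y* = 0.47, so y* = 49.2.
From dx/dt = 0: 1.05(1 - x*/931) = 0.00465·49.2, giving x* = 931·(1 - 0.218) = 728.
From dy/dt = 0: 0.00168·728 - 0.234 = 0.0197z*, so z* = 0.989/0.0197 = 50.2.

x* ≈ 728, y* ≈ 49.2, z* ≈ 50.2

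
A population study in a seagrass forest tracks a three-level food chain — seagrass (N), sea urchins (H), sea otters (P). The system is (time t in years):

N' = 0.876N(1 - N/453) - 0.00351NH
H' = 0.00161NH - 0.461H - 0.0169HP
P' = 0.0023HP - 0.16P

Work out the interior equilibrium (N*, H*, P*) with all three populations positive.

N* ≈ 327, H* ≈ 69.6, P* ≈ 3.85

From dP/dt = 0: 0.0023H* = 0.16, so H* = 69.6.
From dN/dt = 0: 0.876(1 - N*/453) = 0.00351·69.6, giving N* = 453·(1 - 0.279) = 327.
From dH/dt = 0: 0.00161·327 - 0.461 = 0.0169P*, so P* = 0.065/0.0169 = 3.85.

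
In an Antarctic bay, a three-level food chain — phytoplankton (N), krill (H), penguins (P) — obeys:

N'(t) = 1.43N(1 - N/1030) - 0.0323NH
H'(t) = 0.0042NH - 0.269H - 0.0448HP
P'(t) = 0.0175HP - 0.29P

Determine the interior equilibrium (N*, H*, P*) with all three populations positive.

From dP/dt = 0: 0.0175H* = 0.29, so H* = 16.6.
From dN/dt = 0: 1.43(1 - N*/1030) = 0.0323·16.6, giving N* = 1030·(1 - 0.374) = 644.
From dH/dt = 0: 0.0042·644 - 0.269 = 0.0448P*, so P* = 2.44/0.0448 = 54.4.

N* ≈ 644, H* ≈ 16.6, P* ≈ 54.4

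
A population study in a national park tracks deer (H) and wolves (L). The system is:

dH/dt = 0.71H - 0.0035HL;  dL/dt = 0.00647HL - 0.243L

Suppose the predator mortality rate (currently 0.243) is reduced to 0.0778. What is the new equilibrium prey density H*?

At the interior fixed point, setting dL/dt = 0 with L > 0 fixes H* = (predator death rate)/(HL coefficient) — independent of the other coefficients.
With the change, H* = 0.0778/0.00647 = 12; it falls from 37.6.

H* ≈ 12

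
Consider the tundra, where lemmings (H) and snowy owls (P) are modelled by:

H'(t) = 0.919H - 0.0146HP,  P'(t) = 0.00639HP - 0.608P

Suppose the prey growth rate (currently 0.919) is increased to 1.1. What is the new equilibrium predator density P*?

P* ≈ 75.3

At the interior fixed point, setting dH/dt = 0 with H > 0 fixes P* = (prey growth rate)/(HP coefficient) — independent of the other coefficients.
With the change, P* = 1.1/0.0146 = 75.3; it rises from 62.9.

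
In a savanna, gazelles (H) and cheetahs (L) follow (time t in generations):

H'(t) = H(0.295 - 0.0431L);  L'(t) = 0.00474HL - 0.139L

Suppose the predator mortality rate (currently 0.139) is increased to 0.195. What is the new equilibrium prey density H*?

At the interior fixed point, setting dL/dt = 0 with L > 0 fixes H* = (predator death rate)/(HL coefficient) — independent of the other coefficients.
With the change, H* = 0.195/0.00474 = 41.1; it rises from 29.3.

H* ≈ 41.1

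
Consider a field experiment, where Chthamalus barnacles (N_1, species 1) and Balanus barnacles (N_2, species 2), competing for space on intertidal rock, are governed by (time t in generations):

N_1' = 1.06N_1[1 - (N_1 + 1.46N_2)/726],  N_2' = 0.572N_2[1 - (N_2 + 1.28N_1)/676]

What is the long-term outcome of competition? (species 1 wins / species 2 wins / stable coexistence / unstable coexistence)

Compare the nullcline intercepts: K1/α12 = 726/1.46 = 497 < K2 = 676; K2/α21 = 676/1.28 = 528 < K1 = 726.
Since both are reversed, neither can invade when rare; the interior point is a saddle.

unstable coexistence (outcome depends on initial conditions)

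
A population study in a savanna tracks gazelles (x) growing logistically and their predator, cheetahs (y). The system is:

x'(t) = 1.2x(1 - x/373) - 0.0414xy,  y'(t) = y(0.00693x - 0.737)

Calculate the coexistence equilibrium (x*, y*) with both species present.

x* ≈ 106, y* ≈ 20.7

From dy/dt = 0 with y > 0: 0.00693x* = 0.737, so x* = 106.
Substitute into dx/dt = 0: 1.2(1 - 106/373) = 0.0414y*.
The bracket is 0.715, giving y* = 0.858/0.0414 = 20.7.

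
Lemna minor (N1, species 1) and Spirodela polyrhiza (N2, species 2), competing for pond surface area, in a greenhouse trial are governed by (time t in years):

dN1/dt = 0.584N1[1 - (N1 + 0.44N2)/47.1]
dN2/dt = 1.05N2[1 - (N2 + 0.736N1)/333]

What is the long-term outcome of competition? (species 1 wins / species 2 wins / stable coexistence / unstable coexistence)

species 2 excludes species 1

Compare the nullcline intercepts: K1/α12 = 47.1/0.44 = 107 < K2 = 333; K2/α21 = 333/0.736 = 452 > K1 = 47.1.
Since the inequalities point opposite ways, species 2 can invade but species 1 cannot.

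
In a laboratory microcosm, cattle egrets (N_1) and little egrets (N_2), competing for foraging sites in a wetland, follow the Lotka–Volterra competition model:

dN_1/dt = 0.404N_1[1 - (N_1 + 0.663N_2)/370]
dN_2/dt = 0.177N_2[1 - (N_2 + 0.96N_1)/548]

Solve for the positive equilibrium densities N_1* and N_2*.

N_1* ≈ 18.4, N_2* ≈ 530

Setting both brackets to zero gives the nullclines N_1 + 0.663N_2 = 370 and 0.96N_1 + N_2 = 548.
Substituting N_2 = 548 - 0.96N_1 into the first: N_1(1 - 0.663·0.96) = 370 - 0.663·548.
So N_1* = 6.68/0.364 = 18.4, and then N_2* = 548 - 0.96·18.4 = 530.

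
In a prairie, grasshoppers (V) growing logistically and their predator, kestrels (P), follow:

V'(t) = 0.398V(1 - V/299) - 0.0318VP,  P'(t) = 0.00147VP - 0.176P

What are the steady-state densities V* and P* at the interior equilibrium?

V* ≈ 120, P* ≈ 7.5

From dP/dt = 0 with P > 0: 0.00147V* = 0.176, so V* = 120.
Substitute into dV/dt = 0: 0.398(1 - 120/299) = 0.0318P*.
The bracket is 0.6, giving P* = 0.239/0.0318 = 7.5.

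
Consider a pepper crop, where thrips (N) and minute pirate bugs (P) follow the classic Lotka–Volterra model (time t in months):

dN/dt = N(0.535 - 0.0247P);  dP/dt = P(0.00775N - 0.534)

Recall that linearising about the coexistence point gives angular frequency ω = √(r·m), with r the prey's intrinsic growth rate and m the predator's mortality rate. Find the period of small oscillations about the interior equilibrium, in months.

T ≈ 11.8 months

Here r = 0.535 and m = 0.534, so r·m = 0.286.
ω = √0.286 = 0.534 per month, hence T = 2π/ω ≈ 11.8 months.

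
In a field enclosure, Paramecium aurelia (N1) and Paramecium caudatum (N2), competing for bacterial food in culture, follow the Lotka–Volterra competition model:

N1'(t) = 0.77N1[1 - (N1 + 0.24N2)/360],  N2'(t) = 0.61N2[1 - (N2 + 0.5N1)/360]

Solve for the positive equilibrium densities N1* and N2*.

Setting both brackets to zero gives the nullclines N1 + 0.24N2 = 360 and 0.5N1 + N2 = 360.
Substituting N2 = 360 - 0.5N1 into the first: N1(1 - 0.24·0.5) = 360 - 0.24·360.
So N1* = 274/0.88 = 311, and then N2* = 360 - 0.5·311 = 205.

N1* ≈ 311, N2* ≈ 205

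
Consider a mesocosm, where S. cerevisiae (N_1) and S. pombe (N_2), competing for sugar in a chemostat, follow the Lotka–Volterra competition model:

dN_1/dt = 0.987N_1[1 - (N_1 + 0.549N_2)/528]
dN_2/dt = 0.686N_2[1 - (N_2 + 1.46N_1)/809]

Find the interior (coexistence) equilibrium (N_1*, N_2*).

N_1* ≈ 423, N_2* ≈ 192

Setting both brackets to zero gives the nullclines N_1 + 0.549N_2 = 528 and 1.46N_1 + N_2 = 809.
Substituting N_2 = 809 - 1.46N_1 into the first: N_1(1 - 0.549·1.46) = 528 - 0.549·809.
So N_1* = 83.9/0.198 = 423, and then N_2* = 809 - 1.46·423 = 192.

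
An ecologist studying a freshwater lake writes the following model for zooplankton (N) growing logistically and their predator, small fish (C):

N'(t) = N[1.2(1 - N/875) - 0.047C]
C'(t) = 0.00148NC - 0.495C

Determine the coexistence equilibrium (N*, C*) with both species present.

From dC/dt = 0 with C > 0: 0.00148N* = 0.495, so N* = 334.
Substitute into dN/dt = 0: 1.2(1 - 334/875) = 0.047C*.
The bracket is 0.618, giving C* = 0.741/0.047 = 15.8.

N* ≈ 334, C* ≈ 15.8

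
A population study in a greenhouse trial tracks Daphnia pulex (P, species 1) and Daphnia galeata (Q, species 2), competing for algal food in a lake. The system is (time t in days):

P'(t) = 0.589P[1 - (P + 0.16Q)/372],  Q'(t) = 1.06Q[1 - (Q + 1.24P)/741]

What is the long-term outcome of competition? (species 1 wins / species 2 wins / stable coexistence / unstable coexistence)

Compare the nullcline intercepts: K1/α12 = 372/0.16 = 2320 > K2 = 741; K2/α21 = 741/1.24 = 598 > K1 = 372.
Since both inequalities hold, each species can invade when rare, so the interior equilibrium is stable.

stable coexistence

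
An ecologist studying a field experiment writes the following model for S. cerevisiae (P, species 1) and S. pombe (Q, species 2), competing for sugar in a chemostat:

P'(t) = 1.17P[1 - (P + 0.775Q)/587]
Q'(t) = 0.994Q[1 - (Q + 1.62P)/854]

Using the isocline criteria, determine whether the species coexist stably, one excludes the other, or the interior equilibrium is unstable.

Compare the nullcline intercepts: K1/α12 = 587/0.775 = 757 < K2 = 854; K2/α21 = 854/1.62 = 527 < K1 = 587.
Since both are reversed, neither can invade when rare; the interior point is a saddle.

unstable coexistence (outcome depends on initial conditions)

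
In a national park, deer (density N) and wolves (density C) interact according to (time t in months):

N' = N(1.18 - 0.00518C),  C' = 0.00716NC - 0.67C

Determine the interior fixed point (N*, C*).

N* ≈ 93.6, C* ≈ 228

Set dC/dt = 0 with C > 0: 0.00716N - 0.67 = 0, so N* = 0.67/0.00716 = 93.6.
Set dN/dt = 0 with N > 0: 1.18 - 0.00518C = 0, so C* = 1.18/0.00518 = 228.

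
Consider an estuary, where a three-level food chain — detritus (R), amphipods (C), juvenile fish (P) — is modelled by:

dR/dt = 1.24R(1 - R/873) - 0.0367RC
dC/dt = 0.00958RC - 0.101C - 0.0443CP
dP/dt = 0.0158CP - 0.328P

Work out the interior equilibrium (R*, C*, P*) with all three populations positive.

R* ≈ 337, C* ≈ 20.8, P* ≈ 70.5

From dP/dt = 0: 0.0158C* = 0.328, so C* = 20.8.
From dR/dt = 0: 1.24(1 - R*/873) = 0.0367·20.8, giving R* = 873·(1 - 0.614) = 337.
From dC/dt = 0: 0.00958·337 - 0.101 = 0.0443P*, so P* = 3.12/0.0443 = 70.5.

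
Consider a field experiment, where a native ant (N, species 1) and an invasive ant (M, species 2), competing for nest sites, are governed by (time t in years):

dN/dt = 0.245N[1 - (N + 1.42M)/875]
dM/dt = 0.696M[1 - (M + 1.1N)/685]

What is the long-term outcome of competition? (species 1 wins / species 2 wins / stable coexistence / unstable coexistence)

Compare the nullcline intercepts: K1/α12 = 875/1.42 = 616 < K2 = 685; K2/α21 = 685/1.1 = 623 < K1 = 875.
Since both are reversed, neither can invade when rare; the interior point is a saddle.

unstable coexistence (outcome depends on initial conditions)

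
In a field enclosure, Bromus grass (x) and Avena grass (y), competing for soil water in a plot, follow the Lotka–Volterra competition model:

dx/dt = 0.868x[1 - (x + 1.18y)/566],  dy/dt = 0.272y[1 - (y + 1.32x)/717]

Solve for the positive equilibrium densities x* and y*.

Setting both brackets to zero gives the nullclines x + 1.18y = 566 and 1.32x + y = 717.
Substituting y = 717 - 1.32x into the first: x(1 - 1.18·1.32) = 566 - 1.18·717.
So x* = -280/-0.558 = 502, and then y* = 717 - 1.32·502 = 54.

x* ≈ 502, y* ≈ 54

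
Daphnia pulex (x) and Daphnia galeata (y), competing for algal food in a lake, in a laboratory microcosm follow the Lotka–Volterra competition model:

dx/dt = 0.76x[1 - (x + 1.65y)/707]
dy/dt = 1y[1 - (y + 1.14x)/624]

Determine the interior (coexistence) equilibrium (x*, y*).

x* ≈ 366, y* ≈ 207

Setting both brackets to zero gives the nullclines x + 1.65y = 707 and 1.14x + y = 624.
Substituting y = 624 - 1.14x into the first: x(1 - 1.65·1.14) = 707 - 1.65·624.
So x* = -323/-0.881 = 366, and then y* = 624 - 1.14·366 = 207.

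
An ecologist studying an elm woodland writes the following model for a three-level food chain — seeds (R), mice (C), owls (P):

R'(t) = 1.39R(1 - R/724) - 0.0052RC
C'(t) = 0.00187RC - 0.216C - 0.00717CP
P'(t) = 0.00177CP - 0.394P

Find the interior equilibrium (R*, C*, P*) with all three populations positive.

From dP/dt = 0: 0.00177C* = 0.394, so C* = 223.
From dR/dt = 0: 1.39(1 - R*/724) = 0.0052·223, giving R* = 724·(1 - 0.833) = 121.
From dC/dt = 0: 0.00187·121 - 0.216 = 0.00717P*, so P* = 0.0104/0.00717 = 1.46.

R* ≈ 121, C* ≈ 223, P* ≈ 1.46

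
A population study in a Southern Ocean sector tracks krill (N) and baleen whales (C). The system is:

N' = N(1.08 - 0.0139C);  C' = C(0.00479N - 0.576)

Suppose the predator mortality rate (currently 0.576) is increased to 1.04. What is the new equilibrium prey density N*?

At the interior fixed point, setting dC/dt = 0 with C > 0 fixes N* = (predator death rate)/(NC coefficient) — independent of the other coefficients.
With the change, N* = 1.04/0.00479 = 217; it rises from 120.

N* ≈ 217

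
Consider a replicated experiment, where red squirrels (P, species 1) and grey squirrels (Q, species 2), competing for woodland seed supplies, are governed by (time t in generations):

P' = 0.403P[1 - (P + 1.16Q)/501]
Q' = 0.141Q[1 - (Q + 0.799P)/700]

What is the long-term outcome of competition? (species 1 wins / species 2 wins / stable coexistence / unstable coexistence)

Compare the nullcline intercepts: K1/α12 = 501/1.16 = 432 < K2 = 700; K2/α21 = 700/0.799 = 876 > K1 = 501.
Since the inequalities point opposite ways, species 2 can invade but species 1 cannot.

species 2 excludes species 1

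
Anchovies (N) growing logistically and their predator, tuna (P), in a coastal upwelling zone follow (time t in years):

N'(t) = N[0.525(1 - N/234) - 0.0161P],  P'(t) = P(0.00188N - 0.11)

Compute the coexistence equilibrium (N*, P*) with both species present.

N* ≈ 58.5, P* ≈ 24.5

From dP/dt = 0 with P > 0: 0.00188N* = 0.11, so N* = 58.5.
Substitute into dN/dt = 0: 0.525(1 - 58.5/234) = 0.0161P*.
The bracket is 0.75, giving P* = 0.394/0.0161 = 24.5.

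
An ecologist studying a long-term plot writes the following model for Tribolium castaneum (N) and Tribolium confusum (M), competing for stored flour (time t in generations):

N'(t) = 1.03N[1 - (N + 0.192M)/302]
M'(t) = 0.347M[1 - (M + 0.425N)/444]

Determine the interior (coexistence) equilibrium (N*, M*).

N* ≈ 236, M* ≈ 344

Setting both brackets to zero gives the nullclines N + 0.192M = 302 and 0.425N + M = 444.
Substituting M = 444 - 0.425N into the first: N(1 - 0.192·0.425) = 302 - 0.192·444.
So N* = 217/0.918 = 236, and then M* = 444 - 0.425·236 = 344.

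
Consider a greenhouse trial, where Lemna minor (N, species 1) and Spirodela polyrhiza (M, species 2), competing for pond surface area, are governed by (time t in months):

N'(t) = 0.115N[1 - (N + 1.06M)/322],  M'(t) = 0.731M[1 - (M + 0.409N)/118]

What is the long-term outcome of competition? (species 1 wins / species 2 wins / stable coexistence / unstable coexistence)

species 1 excludes species 2

Compare the nullcline intercepts: K1/α12 = 322/1.06 = 304 > K2 = 118; K2/α21 = 118/0.409 = 289 < K1 = 322.
Since the inequalities point opposite ways, species 1 can invade but species 2 cannot.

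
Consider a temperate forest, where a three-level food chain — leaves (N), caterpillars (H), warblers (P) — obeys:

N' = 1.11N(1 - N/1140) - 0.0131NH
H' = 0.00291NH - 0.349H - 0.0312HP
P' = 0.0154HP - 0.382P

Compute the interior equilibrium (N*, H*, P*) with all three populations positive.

N* ≈ 806, H* ≈ 24.8, P* ≈ 64

From dP/dt = 0: 0.0154H* = 0.382, so H* = 24.8.
From dN/dt = 0: 1.11(1 - N*/1140) = 0.0131·24.8, giving N* = 1140·(1 - 0.293) = 806.
From dH/dt = 0: 0.00291·806 - 0.349 = 0.0312P*, so P* = 2/0.0312 = 64.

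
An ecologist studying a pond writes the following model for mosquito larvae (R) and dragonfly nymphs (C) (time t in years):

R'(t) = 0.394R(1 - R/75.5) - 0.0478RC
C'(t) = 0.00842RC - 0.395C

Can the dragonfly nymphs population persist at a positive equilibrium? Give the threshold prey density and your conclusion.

Threshold R = 46.9; K > 46.9, so yes, the predator persists.

The predator equation gives dC/dt > 0 only when R > 0.395/0.00842 = 46.9.
Without the predator, R → K = 75.5. Since 75.5 > 46.9, the predator can invade and persist.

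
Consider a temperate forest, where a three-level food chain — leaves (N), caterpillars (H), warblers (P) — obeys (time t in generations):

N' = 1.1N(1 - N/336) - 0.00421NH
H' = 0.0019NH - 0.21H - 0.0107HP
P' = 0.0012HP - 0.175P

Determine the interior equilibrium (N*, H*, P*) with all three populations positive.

From dP/dt = 0: 0.0012H* = 0.175, so H* = 146.
From dN/dt = 0: 1.1(1 - N*/336) = 0.00421·146, giving N* = 336·(1 - 0.558) = 148.
From dH/dt = 0: 0.0019·148 - 0.21 = 0.0107P*, so P* = 0.0721/0.0107 = 6.74.

N* ≈ 148, H* ≈ 146, P* ≈ 6.74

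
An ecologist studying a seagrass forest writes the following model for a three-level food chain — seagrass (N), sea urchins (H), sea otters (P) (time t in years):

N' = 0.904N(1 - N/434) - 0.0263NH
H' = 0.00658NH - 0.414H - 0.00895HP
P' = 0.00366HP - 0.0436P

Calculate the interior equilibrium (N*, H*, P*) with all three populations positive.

N* ≈ 284, H* ≈ 11.9, P* ≈ 162

From dP/dt = 0: 0.00366H* = 0.0436, so H* = 11.9.
From dN/dt = 0: 0.904(1 - N*/434) = 0.0263·11.9, giving N* = 434·(1 - 0.347) = 284.
From dH/dt = 0: 0.00658·284 - 0.414 = 0.00895P*, so P* = 1.45/0.00895 = 162.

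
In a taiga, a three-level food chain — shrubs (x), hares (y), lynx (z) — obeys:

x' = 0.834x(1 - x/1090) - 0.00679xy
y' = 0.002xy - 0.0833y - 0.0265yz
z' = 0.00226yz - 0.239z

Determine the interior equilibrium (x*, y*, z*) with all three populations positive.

x* ≈ 152, y* ≈ 106, z* ≈ 8.29

From dz/dt = 0: 0.00226y* = 0.239, so y* = 106.
From dx/dt = 0: 0.834(1 - x*/1090) = 0.00679·106, giving x* = 1090·(1 - 0.861) = 152.
From dy/dt = 0: 0.002·152 - 0.0833 = 0.0265z*, so z* = 0.22/0.0265 = 8.29.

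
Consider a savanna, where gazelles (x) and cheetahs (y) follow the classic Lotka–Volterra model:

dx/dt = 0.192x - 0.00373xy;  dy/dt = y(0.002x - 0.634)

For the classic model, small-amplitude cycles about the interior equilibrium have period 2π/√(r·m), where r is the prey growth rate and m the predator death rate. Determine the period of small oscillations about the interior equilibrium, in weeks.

Here r = 0.192 and m = 0.634, so r·m = 0.122.
ω = √0.122 = 0.349 per week, hence T = 2π/ω ≈ 18 weeks.

T ≈ 18 weeks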